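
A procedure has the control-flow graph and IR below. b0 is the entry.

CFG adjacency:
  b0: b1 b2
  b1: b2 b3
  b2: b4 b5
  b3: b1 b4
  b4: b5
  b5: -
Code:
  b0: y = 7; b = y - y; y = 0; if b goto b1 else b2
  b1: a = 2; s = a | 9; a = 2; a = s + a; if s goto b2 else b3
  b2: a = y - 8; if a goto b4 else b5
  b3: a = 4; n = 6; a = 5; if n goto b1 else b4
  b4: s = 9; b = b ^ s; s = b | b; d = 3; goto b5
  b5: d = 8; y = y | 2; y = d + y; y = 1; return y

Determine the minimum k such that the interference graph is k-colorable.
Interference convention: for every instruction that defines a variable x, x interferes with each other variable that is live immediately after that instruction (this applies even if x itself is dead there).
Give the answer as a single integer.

Answer: 4

Analysis:
def/use:
  b0: {b,y} / ∅
  b1: {a,s} / ∅
  b2: {a} / {y}
  b3: {a,n} / ∅
  b4: {b,d,s} / {b}
  b5: {d,y} / {y}

Backward fixpoint:
  b0 li=∅ lo={b,y}
  b1 li={b,y} lo={b,y}
  b2 li={b,y} lo={b,y}
  b3 li={b,y} lo={b,y}
  b4 li={b,y} lo={y}
  b5 li={y} lo=∅

Interference:
  a — {b,n,s,y}
  b — {a,n,s,y}
  d — {y}
  n — {a,b,y}
  s — {a,b,y}
  y — {a,b,d,n,s}

Chromatic number:
  lower bound: {a,b,n,y} mutually conflict ⇒ χ ≥ 4
  4-colouring: r0={y}  r1={a,d}  r2={b}  r3={n,s}
  χ = 4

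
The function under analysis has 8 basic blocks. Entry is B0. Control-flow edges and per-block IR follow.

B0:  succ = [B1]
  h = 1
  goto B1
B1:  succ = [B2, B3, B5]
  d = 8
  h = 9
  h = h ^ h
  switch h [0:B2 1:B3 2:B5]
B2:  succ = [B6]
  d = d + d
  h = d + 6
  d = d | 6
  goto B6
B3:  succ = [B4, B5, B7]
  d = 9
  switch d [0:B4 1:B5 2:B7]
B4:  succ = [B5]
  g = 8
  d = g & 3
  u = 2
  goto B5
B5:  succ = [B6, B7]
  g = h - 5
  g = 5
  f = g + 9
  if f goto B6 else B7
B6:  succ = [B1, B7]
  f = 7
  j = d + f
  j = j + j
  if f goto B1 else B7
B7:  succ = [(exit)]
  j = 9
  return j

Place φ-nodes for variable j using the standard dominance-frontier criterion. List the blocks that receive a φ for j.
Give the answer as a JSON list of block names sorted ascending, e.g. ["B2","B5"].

Answer: ["B1", "B7"]

Analysis:
idom tree: B1←B0 B2←B1 B3←B1 B4←B3 B5←B1 B6←B1 B7←B1
Dom∩ at merges:
  B1: preds {B0,B6}: {B0} ∩ {B0,B1,B6} = {B0}; idom=B0
  B5: preds {B1,B3,B4}: {B0,B1} ∩ {B0,B1,B3} ∩ {B0,B1,B3,B4} = {B0,B1}; idom=B1
  B6: preds {B2,B5}: {B0,B1,B2} ∩ {B0,B1,B5} = {B0,B1}; idom=B1
  B7: preds {B3,B5,B6}: {B0,B1,B3} ∩ {B0,B1,B5} ∩ {B0,B1,B6} = {B0,B1}; idom=B1

DF derivation:
  join B1 pred B0: · stop@B0
  join B1 pred B6: B6→B1 stop@B0
  join B5 pred B1: · stop@B1
  join B5 pred B3: B3 stop@B1
  join B5 pred B4: B4→B3 stop@B1
  join B6 pred B2: B2 stop@B1
  join B6 pred B5: B5 stop@B1
  join B7 pred B3: B3 stop@B1
  join B7 pred B5: B5 stop@B1
  join B7 pred B6: B6 stop@B1
  DF(B0)=∅
  DF(B1)={B1}
  DF(B2)={B6}
  DF(B3)={B5,B7}
  DF(B4)={B5}
  DF(B5)={B6,B7}
  DF(B6)={B1,B7}
  DF(B7)=∅

φ for j: defs {B6,B7}
  DF⁺ = {B1,B7}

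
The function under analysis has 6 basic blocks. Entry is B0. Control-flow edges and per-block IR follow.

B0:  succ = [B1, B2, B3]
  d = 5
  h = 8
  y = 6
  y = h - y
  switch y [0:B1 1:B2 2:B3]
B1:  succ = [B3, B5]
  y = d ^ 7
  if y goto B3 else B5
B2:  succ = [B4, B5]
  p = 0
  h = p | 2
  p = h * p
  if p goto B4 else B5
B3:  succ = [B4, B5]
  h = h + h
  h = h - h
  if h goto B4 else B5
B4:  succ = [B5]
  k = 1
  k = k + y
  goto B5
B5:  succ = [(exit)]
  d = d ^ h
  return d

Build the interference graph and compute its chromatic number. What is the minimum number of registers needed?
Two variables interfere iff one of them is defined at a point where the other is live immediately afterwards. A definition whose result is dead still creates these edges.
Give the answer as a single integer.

Answer: 4

Derivation:
Block summaries:
  B0 def {d,h,y} use ∅
  B1 def {y} use {d}
  B2 def {h,p} use ∅
  B3 def {h} use {h}
  B4 def {k} use {y}
  B5 def {d} use {d,h}

Live sets:
  live B0: ∅→{d,h,y}
  live B1: {d,h}→{d,h,y}
  live B2: {d,y}→{d,h,y}
  live B3: {d,h,y}→{d,h,y}
  live B4: {d,h,y}→{d,h}
  live B5: {d,h}→∅

Conflict graph:
  d — {h,k,p,y}
  h — {d,k,p,y}
  k — {d,h,y}
  p — {d,h,y}
  y — {d,h,k,p}

Registers:
  clique {d,h,k,y} ⇒ need ≥ 4
  assign d→R0 h→R1 k→R3 p→R3 y→R2 — no edge inside a register ⇒ χ ≤ 4
  χ = 4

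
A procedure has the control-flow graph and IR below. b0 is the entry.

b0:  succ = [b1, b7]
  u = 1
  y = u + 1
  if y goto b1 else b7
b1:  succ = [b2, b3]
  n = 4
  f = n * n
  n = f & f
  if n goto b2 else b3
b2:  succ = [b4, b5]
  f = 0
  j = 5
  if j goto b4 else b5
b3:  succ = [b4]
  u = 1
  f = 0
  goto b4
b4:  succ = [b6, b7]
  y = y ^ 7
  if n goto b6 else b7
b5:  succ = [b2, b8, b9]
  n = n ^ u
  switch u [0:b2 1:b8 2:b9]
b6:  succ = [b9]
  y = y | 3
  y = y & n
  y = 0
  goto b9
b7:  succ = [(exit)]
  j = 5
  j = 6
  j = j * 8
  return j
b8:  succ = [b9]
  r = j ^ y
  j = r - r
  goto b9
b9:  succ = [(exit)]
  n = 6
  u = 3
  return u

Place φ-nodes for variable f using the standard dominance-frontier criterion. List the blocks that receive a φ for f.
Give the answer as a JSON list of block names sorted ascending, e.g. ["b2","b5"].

idom tree: b1←b0 b2←b1 b3←b1 b4←b1 b5←b2 b6←b4 b7←b0 b8←b5 b9←b1
Dom∩ at merges:
  b2: preds {b1,b5}: {b0,b1} ∩ {b0,b1,b2,b5} = {b0,b1}; idom=b1
  b4: preds {b2,b3}: {b0,b1,b2} ∩ {b0,b1,b3} = {b0,b1}; idom=b1
  b7: preds {b0,b4}: {b0} ∩ {b0,b1,b4} = {b0}; idom=b0
  b9: preds {b5,b6,b8}: {b0,b1,b2,b5} ∩ {b0,b1,b4,b6} ∩ {b0,b1,b2,b5,b8} = {b0,b1}; idom=b1

DF derivation:
  join b2 pred b1: · stop@b1
  join b2 pred b5: b5→b2 stop@b1
  join b4 pred b2: b2 stop@b1
  join b4 pred b3: b3 stop@b1
  join b7 pred b0: · stop@b0
  join b7 pred b4: b4→b1 stop@b0
  join b9 pred b5: b5→b2 stop@b1
  join b9 pred b6: b6→b4 stop@b1
  join b9 pred b8: b8→b5→b2 stop@b1
  b0 → ∅
  b1 → {b7}
  b2 → {b2,b4,b9}
  b3 → {b4}
  b4 → {b7,b9}
  b5 → {b2,b9}
  b6 → {b9}
  b7 → ∅
  b8 → {b9}
  b9 → ∅

φ for f: defs {b1,b2,b3}
  DF⁺ = {b2,b4,b7,b9}

Answer: ["b2", "b4", "b7", "b9"]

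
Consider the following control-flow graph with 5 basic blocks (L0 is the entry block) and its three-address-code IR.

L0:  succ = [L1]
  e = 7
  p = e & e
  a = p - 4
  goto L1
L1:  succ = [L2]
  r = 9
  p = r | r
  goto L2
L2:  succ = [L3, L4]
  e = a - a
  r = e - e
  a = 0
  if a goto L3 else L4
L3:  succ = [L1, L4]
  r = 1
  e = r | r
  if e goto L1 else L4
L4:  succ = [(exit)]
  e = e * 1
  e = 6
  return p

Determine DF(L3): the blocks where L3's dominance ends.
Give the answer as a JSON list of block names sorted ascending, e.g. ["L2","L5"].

Answer: ["L1", "L4"]

Analysis:
idom tree: L1←L0 L2←L1 L3←L2 L4←L2
Dom∩ at merges:
  L1: preds {L0,L3}: {L0} ∩ {L0,L1,L2,L3} = {L0}; idom=L0
  L4: preds {L2,L3}: {L0,L1,L2} ∩ {L0,L1,L2,L3} = {L0,L1,L2}; idom=L2

Frontier:
  join L1 pred L0: · stop@L0
  join L1 pred L3: L3→L2→L1 stop@L0
  join L4 pred L2: · stop@L2
  join L4 pred L3: L3 stop@L2
  L0 → ∅
  L1 → {L1}
  L2 → {L1}
  L3 → {L1,L4}
  L4 → ∅

DF(L3) = ["L1", "L4"]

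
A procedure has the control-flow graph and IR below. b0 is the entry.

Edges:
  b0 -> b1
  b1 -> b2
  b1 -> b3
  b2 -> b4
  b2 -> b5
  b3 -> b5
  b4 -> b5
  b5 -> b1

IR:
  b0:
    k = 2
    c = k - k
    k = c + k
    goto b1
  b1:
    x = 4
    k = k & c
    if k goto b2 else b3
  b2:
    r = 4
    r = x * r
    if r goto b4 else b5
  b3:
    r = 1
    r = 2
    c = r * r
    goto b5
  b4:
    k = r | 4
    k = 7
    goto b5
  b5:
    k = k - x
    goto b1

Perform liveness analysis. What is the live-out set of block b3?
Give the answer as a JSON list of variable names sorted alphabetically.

Per-block:
  b0 def {c,k} use ∅
  b1 def {k,x} use {c,k}
  b2 def {r} use {x}
  b3 def {c,r} use ∅
  b4 def {k} use {r}
  b5 def {k} use {k,x}

Backward fixpoint:
  live b0: ∅→{c,k}
  live b1: {c,k}→{c,k,x}
  live b2: {c,k,x}→{c,k,r,x}
  live b3: {k,x}→{c,k,x}
  live b4: {c,r,x}→{c,k,x}
  live b5: {c,k,x}→{c,k}

live-out(b3) = ["c", "k", "x"]

Answer: ["c", "k", "x"]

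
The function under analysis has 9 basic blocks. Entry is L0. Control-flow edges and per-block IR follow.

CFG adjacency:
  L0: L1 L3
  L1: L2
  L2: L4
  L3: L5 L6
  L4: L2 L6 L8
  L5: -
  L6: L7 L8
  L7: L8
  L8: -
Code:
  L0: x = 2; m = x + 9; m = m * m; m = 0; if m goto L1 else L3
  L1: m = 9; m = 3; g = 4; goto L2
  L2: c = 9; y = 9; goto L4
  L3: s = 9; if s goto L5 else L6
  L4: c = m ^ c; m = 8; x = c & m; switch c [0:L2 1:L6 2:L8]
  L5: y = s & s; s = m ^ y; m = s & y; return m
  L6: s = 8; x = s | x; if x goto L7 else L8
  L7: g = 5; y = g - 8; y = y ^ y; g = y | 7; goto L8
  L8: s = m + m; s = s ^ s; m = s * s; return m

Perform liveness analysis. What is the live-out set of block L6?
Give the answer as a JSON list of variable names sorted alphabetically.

Answer: ["m"]

Analysis:
Per-block:
  L0 def {m,x} use ∅
  L1 def {g,m} use ∅
  L2 def {c,y} use ∅
  L3 def {s} use ∅
  L4 def {c,m,x} use {c,m}
  L5 def {m,s,y} use {m,s}
  L6 def {s,x} use {x}
  L7 def {g,y} use ∅
  L8 def {m,s} use {m}

Backward fixpoint:
  L0 li=∅ lo={m,x}
  L1 li=∅ lo={m}
  L2 li={m} lo={c,m}
  L3 li={m,x} lo={m,s,x}
  L4 li={c,m} lo={m,x}
  L5 li={m,s} lo=∅
  L6 li={m,x} lo={m}
  L7 li={m} lo={m}
  L8 li={m} lo=∅

live-out(L6) = ["m"]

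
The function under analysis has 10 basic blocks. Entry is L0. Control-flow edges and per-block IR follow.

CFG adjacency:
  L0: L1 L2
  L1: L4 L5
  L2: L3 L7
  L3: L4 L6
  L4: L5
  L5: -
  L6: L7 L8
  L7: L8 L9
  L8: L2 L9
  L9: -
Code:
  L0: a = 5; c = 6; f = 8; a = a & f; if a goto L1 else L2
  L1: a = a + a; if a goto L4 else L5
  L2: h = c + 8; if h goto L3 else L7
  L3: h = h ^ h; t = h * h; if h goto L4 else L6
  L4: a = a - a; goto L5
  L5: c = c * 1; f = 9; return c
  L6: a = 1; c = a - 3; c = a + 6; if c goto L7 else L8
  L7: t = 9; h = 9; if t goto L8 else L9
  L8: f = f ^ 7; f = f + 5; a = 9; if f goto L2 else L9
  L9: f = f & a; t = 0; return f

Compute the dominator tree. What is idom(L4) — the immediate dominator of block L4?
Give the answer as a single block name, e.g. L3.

idom tree: L1←L0 L2←L0 L3←L2 L4←L0 L5←L0 L6←L3 L7←L2 L8←L2 L9←L2
Join-block Dom:
  L2: preds {L0,L8}: {L0} ∩ {L0,L2,L8} = {L0}; idom=L0
  L4: preds {L1,L3}: {L0,L1} ∩ {L0,L2,L3} = {L0}; idom=L0
  L5: preds {L1,L4}: {L0,L1} ∩ {L0,L4} = {L0}; idom=L0
  L7: preds {L2,L6}: {L0,L2} ∩ {L0,L2,L3,L6} = {L0,L2}; idom=L2
  L8: preds {L6,L7}: {L0,L2,L3,L6} ∩ {L0,L2,L7} = {L0,L2}; idom=L2
  L9: preds {L7,L8}: {L0,L2,L7} ∩ {L0,L2,L8} = {L0,L2}; idom=L2

idom(L4) = L0

Answer: L0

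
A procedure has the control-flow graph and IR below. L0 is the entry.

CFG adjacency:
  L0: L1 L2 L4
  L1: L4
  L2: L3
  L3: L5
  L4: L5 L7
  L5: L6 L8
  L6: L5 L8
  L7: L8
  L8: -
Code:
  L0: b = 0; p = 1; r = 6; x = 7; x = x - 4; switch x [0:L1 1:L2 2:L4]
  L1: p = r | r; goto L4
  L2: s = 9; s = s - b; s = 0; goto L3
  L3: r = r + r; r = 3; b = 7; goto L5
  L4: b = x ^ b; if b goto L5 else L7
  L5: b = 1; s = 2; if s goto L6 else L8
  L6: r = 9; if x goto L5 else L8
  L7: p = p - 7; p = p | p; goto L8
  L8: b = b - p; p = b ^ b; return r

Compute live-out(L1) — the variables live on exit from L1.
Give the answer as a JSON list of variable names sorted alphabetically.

Answer: ["b", "p", "r", "x"]

Working:
def/use:
  L0: {b,p,r,x} / ∅
  L1: {p} / {r}
  L2: {s} / {b}
  L3: {b,r} / {r}
  L4: {b} / {b,x}
  L5: {b,s} / ∅
  L6: {r} / {x}
  L7: {p} / {p}
  L8: {b,p} / {b,p,r}

Backward fixpoint:
  L0: in=∅ out={b,p,r,x}
  L1: in={b,r,x} out={b,p,r,x}
  L2: in={b,p,r,x} out={p,r,x}
  L3: in={p,r,x} out={p,r,x}
  L4: in={b,p,r,x} out={b,p,r,x}
  L5: in={p,r,x} out={b,p,r,x}
  L6: in={b,p,x} out={b,p,r,x}
  L7: in={b,p,r} out={b,p,r}
  L8: in={b,p,r} out=∅

live-out(L1) = ["b", "p", "r", "x"]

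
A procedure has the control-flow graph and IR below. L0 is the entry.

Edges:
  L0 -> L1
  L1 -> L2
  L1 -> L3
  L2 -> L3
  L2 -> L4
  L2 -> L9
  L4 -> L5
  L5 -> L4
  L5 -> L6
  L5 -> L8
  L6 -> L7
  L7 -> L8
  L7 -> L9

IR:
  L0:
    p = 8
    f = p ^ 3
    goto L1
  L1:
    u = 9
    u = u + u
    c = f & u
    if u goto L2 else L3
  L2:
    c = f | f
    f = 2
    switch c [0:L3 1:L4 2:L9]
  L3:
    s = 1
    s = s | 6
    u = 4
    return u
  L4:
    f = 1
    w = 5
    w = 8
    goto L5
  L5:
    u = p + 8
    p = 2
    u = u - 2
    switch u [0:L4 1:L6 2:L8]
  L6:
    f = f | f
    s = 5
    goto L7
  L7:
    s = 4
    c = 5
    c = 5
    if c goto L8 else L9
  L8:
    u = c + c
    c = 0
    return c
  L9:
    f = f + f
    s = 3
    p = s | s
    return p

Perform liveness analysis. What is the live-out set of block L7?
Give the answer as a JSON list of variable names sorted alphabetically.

Answer: ["c", "f"]

Analysis:
def/use:
  L0 def {f,p} use ∅
  L1 def {c,u} use {f}
  L2 def {c,f} use {f}
  L3 def {s,u} use ∅
  L4 def {f,w} use ∅
  L5 def {p,u} use {p}
  L6 def {f,s} use {f}
  L7 def {c,s} use ∅
  L8 def {c,u} use {c}
  L9 def {f,p,s} use {f}

Live sets:
  L0 li=∅ lo={f,p}
  L1 li={f,p} lo={f,p}
  L2 li={f,p} lo={c,f,p}
  L3 li=∅ lo=∅
  L4 li={c,p} lo={c,f,p}
  L5 li={c,f,p} lo={c,f,p}
  L6 li={f} lo={f}
  L7 li={f} lo={c,f}
  L8 li={c} lo=∅
  L9 li={f} lo=∅

live-out(L7) = ["c", "f"]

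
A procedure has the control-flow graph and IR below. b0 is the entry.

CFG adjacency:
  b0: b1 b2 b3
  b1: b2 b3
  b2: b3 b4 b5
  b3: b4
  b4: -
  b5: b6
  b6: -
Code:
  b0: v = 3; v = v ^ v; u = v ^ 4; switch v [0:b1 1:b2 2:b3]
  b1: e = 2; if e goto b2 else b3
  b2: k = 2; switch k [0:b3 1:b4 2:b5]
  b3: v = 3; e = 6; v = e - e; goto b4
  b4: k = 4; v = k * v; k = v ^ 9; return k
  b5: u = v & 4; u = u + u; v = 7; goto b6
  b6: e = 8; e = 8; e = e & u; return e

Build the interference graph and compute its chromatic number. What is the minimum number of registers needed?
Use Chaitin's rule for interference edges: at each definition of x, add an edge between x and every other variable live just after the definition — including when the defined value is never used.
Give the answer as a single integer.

Answer: 3

Working:
def/use:
  b0 def {u,v} use ∅
  b1 def {e} use ∅
  b2 def {k} use ∅
  b3 def {e,v} use ∅
  b4 def {k,v} use {v}
  b5 def {u,v} use {v}
  b6 def {e} use {u}

Liveness:
  live b0: ∅→{v}
  live b1: {v}→{v}
  live b2: {v}→{v}
  live b3: ∅→{v}
  live b4: {v}→∅
  live b5: {v}→{u}
  live b6: {u}→∅

Interference:
  e: {u,v}
  k: {v}
  u: {e,v}
  v: {e,k,u}

Colouring:
  {e,u,v} pairwise interfere (3-clique) ⇒ χ ≥ 3
  assign e→r1 k→r1 u→r2 v→r0 — no edge inside a register ⇒ χ ≤ 3
  χ = 3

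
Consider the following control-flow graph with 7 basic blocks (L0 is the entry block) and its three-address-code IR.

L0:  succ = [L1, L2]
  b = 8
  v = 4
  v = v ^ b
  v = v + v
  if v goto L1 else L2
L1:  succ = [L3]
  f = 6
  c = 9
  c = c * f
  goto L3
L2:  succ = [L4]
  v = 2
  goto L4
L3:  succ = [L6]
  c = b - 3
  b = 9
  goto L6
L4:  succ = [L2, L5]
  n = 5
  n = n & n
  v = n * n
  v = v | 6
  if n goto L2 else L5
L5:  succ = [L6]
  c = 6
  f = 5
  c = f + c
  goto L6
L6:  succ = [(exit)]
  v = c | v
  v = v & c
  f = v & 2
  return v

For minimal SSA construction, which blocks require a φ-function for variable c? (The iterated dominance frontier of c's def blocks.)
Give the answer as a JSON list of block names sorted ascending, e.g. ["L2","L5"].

Answer: ["L6"]

Working:
idom tree: L1←L0 L2←L0 L3←L1 L4←L2 L5←L4 L6←L0
Dom∩ at merges:
  L2: preds {L0,L4}: {L0} ∩ {L0,L2,L4} = {L0}; idom=L0
  L6: preds {L3,L5}: {L0,L1,L3} ∩ {L0,L2,L4,L5} = {L0}; idom=L0

Frontier:
  L2←L0: walk · to L0
  L2←L4: walk L4→L2 to L0
  L6←L3: walk L3→L1 to L0
  L6←L5: walk L5→L4→L2 to L0
  L0 → ∅
  L1 → {L6}
  L2 → {L2,L6}
  L3 → {L6}
  L4 → {L2,L6}
  L5 → {L6}
  L6 → ∅

φ for c: defs {L1,L3,L5}
  DF⁺ = {L6}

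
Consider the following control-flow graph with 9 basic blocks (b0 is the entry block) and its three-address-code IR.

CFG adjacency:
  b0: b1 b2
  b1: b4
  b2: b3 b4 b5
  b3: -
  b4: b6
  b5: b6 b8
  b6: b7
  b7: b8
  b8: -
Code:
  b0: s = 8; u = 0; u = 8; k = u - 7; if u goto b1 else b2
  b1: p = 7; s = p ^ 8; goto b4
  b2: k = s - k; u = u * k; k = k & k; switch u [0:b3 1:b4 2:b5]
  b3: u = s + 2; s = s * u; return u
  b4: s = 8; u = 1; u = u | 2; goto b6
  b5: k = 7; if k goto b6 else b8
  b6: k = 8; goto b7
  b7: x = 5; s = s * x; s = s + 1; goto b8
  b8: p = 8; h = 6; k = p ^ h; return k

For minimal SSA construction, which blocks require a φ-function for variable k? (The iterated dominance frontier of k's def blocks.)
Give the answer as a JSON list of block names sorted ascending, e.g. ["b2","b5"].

Answer: ["b4", "b6", "b8"]

Analysis:
idom tree: b1←b0 b2←b0 b3←b2 b4←b0 b5←b2 b6←b0 b7←b6 b8←b0
Dom at joins:
  b4: preds {b1,b2}: {b0,b1} ∩ {b0,b2} = {b0}; idom=b0
  b6: preds {b4,b5}: {b0,b4} ∩ {b0,b2,b5} = {b0}; idom=b0
  b8: preds {b5,b7}: {b0,b2,b5} ∩ {b0,b6,b7} = {b0}; idom=b0

DF walk-up:
  b4←b1: walk b1 to b0
  b4←b2: walk b2 to b0
  b6←b4: walk b4 to b0
  b6←b5: walk b5→b2 to b0
  b8←b5: walk b5→b2 to b0
  b8←b7: walk b7→b6 to b0
  DF(b0)=∅
  DF(b1)={b4}
  DF(b2)={b4,b6,b8}
  DF(b3)=∅
  DF(b4)={b6}
  DF(b5)={b6,b8}
  DF(b6)={b8}
  DF(b7)={b8}
  DF(b8)=∅

φ for k: defs {b0,b2,b5,b6,b8}
  DF⁺ = {b4,b6,b8}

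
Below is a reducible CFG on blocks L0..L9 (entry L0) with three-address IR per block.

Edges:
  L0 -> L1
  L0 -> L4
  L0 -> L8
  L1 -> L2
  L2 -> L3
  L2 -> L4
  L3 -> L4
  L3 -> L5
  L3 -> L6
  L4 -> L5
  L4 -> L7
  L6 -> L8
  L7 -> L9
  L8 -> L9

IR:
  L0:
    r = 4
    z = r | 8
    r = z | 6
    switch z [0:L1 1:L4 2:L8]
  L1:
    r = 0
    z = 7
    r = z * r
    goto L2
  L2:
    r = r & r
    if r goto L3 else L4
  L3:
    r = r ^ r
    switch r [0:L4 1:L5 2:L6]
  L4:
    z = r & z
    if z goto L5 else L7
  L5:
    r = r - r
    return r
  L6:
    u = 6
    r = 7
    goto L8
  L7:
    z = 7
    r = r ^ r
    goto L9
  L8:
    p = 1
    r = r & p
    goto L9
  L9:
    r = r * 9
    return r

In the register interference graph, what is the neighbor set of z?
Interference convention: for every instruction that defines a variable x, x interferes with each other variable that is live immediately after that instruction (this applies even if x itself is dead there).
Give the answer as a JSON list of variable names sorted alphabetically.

Answer: ["r"]

Working:
Per-block:
  L0: def={r,z} ue=∅
  L1: def={r,z} ue=∅
  L2: def={r} ue={r}
  L3: def={r} ue={r}
  L4: def={z} ue={r,z}
  L5: def={r} ue={r}
  L6: def={r,u} ue=∅
  L7: def={r,z} ue={r}
  L8: def={p,r} ue={r}
  L9: def={r} ue={r}

Live sets:
  live L0: ∅→{r,z}
  live L1: ∅→{r,z}
  live L2: {r,z}→{r,z}
  live L3: {r,z}→{r,z}
  live L4: {r,z}→{r}
  live L5: {r}→∅
  live L6: ∅→{r}
  live L7: {r}→{r}
  live L8: {r}→{r}
  live L9: {r}→∅

Interfere edges:
  p↔{r}
  r↔{p,z}
  u↔∅
  z↔{r}

N(z) = ["r"]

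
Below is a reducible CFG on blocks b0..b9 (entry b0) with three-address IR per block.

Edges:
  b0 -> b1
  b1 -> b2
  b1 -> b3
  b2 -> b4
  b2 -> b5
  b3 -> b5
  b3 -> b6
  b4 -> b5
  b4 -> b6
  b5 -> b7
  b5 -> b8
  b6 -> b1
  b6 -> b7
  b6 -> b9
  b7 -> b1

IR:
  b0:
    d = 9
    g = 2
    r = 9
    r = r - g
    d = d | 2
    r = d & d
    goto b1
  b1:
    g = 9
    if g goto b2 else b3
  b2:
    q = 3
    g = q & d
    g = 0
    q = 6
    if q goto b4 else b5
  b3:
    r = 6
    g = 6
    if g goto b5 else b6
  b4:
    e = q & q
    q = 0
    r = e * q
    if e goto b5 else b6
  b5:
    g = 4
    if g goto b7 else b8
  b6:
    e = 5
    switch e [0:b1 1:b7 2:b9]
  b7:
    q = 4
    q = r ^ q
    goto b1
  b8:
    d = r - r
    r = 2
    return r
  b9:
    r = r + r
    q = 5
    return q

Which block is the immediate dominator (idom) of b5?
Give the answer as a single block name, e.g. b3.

idom tree: b1←b0 b2←b1 b3←b1 b4←b2 b5←b1 b6←b1 b7←b1 b8←b5 b9←b6
Dom at joins:
  b1: preds {b0,b6,b7}: {b0} ∩ {b0,b1,b6} ∩ {b0,b1,b7} = {b0}; idom=b0
  b5: preds {b2,b3,b4}: {b0,b1,b2} ∩ {b0,b1,b3} ∩ {b0,b1,b2,b4} = {b0,b1}; idom=b1
  b6: preds {b3,b4}: {b0,b1,b3} ∩ {b0,b1,b2,b4} = {b0,b1}; idom=b1
  b7: preds {b5,b6}: {b0,b1,b5} ∩ {b0,b1,b6} = {b0,b1}; idom=b1

idom(b5) = b1

Answer: b1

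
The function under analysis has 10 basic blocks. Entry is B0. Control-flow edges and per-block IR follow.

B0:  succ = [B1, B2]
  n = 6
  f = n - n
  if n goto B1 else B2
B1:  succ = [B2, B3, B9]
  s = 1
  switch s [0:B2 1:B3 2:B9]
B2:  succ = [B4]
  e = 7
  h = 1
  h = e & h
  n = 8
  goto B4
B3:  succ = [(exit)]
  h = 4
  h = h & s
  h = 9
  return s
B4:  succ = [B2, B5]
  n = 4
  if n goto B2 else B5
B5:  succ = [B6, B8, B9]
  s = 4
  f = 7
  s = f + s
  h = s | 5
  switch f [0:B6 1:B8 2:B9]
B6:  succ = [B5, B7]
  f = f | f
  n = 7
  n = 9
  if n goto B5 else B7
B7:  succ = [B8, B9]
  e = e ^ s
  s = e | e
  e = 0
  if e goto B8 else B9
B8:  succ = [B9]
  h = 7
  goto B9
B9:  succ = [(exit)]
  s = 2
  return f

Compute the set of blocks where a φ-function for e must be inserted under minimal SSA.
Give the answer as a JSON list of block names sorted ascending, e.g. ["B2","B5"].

Answer: ["B2", "B8", "B9"]

Analysis:
idom tree: B1←B0 B2←B0 B3←B1 B4←B2 B5←B4 B6←B5 B7←B6 B8←B5 B9←B0
Dom∩ at merges:
  B2: preds {B0,B1,B4}: {B0} ∩ {B0,B1} ∩ {B0,B2,B4} = {B0}; idom=B0
  B5: preds {B4,B6}: {B0,B2,B4} ∩ {B0,B2,B4,B5,B6} = {B0,B2,B4}; idom=B4
  B8: preds {B5,B7}: {B0,B2,B4,B5} ∩ {B0,B2,B4,B5,B6,B7} = {B0,B2,B4,B5}; idom=B5
  B9: preds {B1,B5,B7,B8}: {B0,B1} ∩ {B0,B2,B4,B5} ∩ {B0,B2,B4,B5,B6,B7} ∩ {B0,B2,B4,B5,B8} = {B0}; idom=B0

DF walk-up:
  join B2 pred B0: · stop@B0
  join B2 pred B1: B1 stop@B0
  join B2 pred B4: B4→B2 stop@B0
  join B5 pred B4: · stop@B4
  join B5 pred B6: B6→B5 stop@B4
  join B8 pred B5: · stop@B5
  join B8 pred B7: B7→B6 stop@B5
  join B9 pred B1: B1 stop@B0
  join B9 pred B5: B5→B4→B2 stop@B0
  join B9 pred B7: B7→B6→B5→B4→B2 stop@B0
  join B9 pred B8: B8→B5→B4→B2 stop@B0
  DF(B0)=∅
  DF(B1)={B2,B9}
  DF(B2)={B2,B9}
  DF(B3)=∅
  DF(B4)={B2,B9}
  DF(B5)={B5,B9}
  DF(B6)={B5,B8,B9}
  DF(B7)={B8,B9}
  DF(B8)={B9}
  DF(B9)=∅

φ for e: defs {B2,B7}
  DF⁺ = {B2,B8,B9}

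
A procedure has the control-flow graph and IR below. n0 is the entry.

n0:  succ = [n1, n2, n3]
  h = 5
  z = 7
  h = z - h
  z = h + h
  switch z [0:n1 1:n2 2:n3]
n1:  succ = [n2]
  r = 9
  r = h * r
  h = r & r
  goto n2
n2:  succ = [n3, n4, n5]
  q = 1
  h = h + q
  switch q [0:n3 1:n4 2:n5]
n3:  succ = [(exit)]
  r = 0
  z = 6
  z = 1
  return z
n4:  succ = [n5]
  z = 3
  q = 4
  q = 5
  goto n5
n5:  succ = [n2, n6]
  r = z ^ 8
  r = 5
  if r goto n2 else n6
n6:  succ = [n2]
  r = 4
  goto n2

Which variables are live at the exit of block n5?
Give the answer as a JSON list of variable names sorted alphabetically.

Per-block:
  n0 def {h,z} use ∅
  n1 def {h,r} use {h}
  n2 def {h,q} use {h}
  n3 def {r,z} use ∅
  n4 def {q,z} use ∅
  n5 def {r} use {z}
  n6 def {r} use ∅

Backward fixpoint:
  live n0: ∅→{h,z}
  live n1: {h,z}→{h,z}
  live n2: {h,z}→{h,z}
  live n3: ∅→∅
  live n4: {h}→{h,z}
  live n5: {h,z}→{h,z}
  live n6: {h,z}→{h,z}

live-out(n5) = ["h", "z"]

Answer: ["h", "z"]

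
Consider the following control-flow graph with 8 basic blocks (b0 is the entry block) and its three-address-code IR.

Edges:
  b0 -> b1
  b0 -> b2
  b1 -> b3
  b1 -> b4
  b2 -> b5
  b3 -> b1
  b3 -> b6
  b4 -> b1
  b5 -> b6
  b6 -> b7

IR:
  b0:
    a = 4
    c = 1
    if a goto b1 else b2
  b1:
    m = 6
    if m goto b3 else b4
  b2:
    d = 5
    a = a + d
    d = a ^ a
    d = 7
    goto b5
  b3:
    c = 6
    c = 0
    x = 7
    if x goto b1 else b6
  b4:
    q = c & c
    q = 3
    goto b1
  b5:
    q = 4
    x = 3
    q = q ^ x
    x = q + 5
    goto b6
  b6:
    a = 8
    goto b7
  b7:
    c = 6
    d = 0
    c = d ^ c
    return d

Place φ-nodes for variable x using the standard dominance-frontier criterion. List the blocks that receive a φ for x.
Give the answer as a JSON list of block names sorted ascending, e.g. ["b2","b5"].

idom tree: b1←b0 b2←b0 b3←b1 b4←b1 b5←b2 b6←b0 b7←b6
Dom∩ at merges:
  b1: preds {b0,b3,b4}: {b0} ∩ {b0,b1,b3} ∩ {b0,b1,b4} = {b0}; idom=b0
  b6: preds {b3,b5}: {b0,b1,b3} ∩ {b0,b2,b5} = {b0}; idom=b0

DF walk-up:
  join b1 pred b0: · stop@b0
  join b1 pred b3: b3→b1 stop@b0
  join b1 pred b4: b4→b1 stop@b0
  join b6 pred b3: b3→b1 stop@b0
  join b6 pred b5: b5→b2 stop@b0
  b0: DF=∅
  b1: DF={b1,b6}
  b2: DF={b6}
  b3: DF={b1,b6}
  b4: DF={b1}
  b5: DF={b6}
  b6: DF=∅
  b7: DF=∅

φ for x: defs {b3,b5}
  DF⁺ = {b1,b6}

Answer: ["b1", "b6"]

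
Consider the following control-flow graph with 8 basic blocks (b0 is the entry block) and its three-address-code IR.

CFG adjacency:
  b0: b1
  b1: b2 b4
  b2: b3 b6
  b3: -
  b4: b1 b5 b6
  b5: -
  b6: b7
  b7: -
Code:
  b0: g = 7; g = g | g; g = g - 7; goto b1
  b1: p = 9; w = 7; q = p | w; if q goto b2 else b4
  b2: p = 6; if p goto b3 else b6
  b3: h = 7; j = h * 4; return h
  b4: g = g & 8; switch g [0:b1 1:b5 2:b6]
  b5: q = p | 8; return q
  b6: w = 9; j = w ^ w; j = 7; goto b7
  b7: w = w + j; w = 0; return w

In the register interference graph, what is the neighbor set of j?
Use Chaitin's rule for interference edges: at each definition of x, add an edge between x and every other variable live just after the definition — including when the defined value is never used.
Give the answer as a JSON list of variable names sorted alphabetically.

def/use:
  b0: {g} / ∅
  b1: {p,q,w} / ∅
  b2: {p} / ∅
  b3: {h,j} / ∅
  b4: {g} / {g}
  b5: {q} / {p}
  b6: {j,w} / ∅
  b7: {w} / {j,w}

Backward fixpoint:
  b0: in=∅ out={g}
  b1: in={g} out={g,p}
  b2: in=∅ out=∅
  b3: in=∅ out=∅
  b4: in={g,p} out={g,p}
  b5: in={p} out=∅
  b6: in=∅ out={j,w}
  b7: in={j,w} out=∅

Interference:
  g: {p,q,w}
  h: {j}
  j: {h,w}
  p: {g,q,w}
  q: {g,p}
  w: {g,j,p}

N(j) = ["h", "w"]

Answer: ["h", "w"]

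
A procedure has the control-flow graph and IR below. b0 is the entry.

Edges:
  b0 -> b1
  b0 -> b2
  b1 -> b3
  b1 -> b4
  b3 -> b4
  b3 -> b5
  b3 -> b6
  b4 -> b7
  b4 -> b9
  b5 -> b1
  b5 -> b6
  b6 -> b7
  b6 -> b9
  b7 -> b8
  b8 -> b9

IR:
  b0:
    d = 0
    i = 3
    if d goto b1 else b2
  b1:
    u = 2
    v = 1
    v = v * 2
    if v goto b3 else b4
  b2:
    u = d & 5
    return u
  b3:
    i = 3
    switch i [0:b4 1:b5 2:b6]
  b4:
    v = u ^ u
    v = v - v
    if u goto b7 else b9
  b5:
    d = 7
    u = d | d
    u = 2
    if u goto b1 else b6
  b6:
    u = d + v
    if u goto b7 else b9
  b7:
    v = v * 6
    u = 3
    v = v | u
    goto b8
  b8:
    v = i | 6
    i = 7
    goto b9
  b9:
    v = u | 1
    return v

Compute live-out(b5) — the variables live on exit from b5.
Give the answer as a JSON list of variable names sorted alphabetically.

Block summaries:
  b0: {d,i} / ∅
  b1: {u,v} / ∅
  b2: {u} / {d}
  b3: {i} / ∅
  b4: {v} / {u}
  b5: {d,u} / ∅
  b6: {u} / {d,v}
  b7: {u,v} / {v}
  b8: {i,v} / {i}
  b9: {v} / {u}

Backward fixpoint:
  b0: in=∅ out={d,i}
  b1: in={d,i} out={d,i,u,v}
  b2: in={d} out=∅
  b3: in={d,u,v} out={d,i,u,v}
  b4: in={i,u} out={i,u,v}
  b5: in={i,v} out={d,i,v}
  b6: in={d,i,v} out={i,u,v}
  b7: in={i,v} out={i,u}
  b8: in={i,u} out={u}
  b9: in={u} out=∅

live-out(b5) = ["d", "i", "v"]

Answer: ["d", "i", "v"]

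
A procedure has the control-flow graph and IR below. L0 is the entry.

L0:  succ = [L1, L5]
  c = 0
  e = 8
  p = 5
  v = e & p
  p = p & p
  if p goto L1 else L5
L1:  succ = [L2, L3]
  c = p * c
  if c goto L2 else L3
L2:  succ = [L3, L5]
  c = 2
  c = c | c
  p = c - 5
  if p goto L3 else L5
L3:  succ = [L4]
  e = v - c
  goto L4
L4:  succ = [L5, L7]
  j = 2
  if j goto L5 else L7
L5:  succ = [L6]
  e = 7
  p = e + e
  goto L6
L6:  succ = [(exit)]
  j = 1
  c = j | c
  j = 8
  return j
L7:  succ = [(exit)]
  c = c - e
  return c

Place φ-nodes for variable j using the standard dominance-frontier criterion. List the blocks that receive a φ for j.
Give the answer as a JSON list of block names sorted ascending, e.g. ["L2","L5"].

idom tree: L1←L0 L2←L1 L3←L1 L4←L3 L5←L0 L6←L5 L7←L4
Join-block Dom:
  L3: preds {L1,L2}: {L0,L1} ∩ {L0,L1,L2} = {L0,L1}; idom=L1
  L5: preds {L0,L2,L4}: {L0} ∩ {L0,L1,L2} ∩ {L0,L1,L3,L4} = {L0}; idom=L0

DF walk-up:
  L3←L1: walk · to L1
  L3←L2: walk L2 to L1
  L5←L0: walk · to L0
  L5←L2: walk L2→L1 to L0
  L5←L4: walk L4→L3→L1 to L0
  DF(L0)=∅
  DF(L1)={L5}
  DF(L2)={L3,L5}
  DF(L3)={L5}
  DF(L4)={L5}
  DF(L5)=∅
  DF(L6)=∅
  DF(L7)=∅

φ for j: defs {L4,L6}
  DF⁺ = {L5}

Answer: ["L5"]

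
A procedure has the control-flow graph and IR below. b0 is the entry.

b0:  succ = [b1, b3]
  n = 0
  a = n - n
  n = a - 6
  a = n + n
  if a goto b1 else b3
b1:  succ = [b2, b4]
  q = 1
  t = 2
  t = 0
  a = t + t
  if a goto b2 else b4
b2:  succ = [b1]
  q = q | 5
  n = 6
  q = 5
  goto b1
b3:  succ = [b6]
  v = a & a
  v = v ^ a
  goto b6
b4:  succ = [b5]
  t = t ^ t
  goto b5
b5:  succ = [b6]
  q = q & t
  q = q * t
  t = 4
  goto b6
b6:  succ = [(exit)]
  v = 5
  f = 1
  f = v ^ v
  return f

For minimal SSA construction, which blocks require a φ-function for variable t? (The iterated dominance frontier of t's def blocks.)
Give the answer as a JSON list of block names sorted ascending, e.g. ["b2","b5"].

Answer: ["b1", "b6"]

Derivation:
idom tree: b1←b0 b2←b1 b3←b0 b4←b1 b5←b4 b6←b0
Dom∩ at merges:
  b1: preds {b0,b2}: {b0} ∩ {b0,b1,b2} = {b0}; idom=b0
  b6: preds {b3,b5}: {b0,b3} ∩ {b0,b1,b4,b5} = {b0}; idom=b0

DF walk-up:
  join b1 pred b0: · stop@b0
  join b1 pred b2: b2→b1 stop@b0
  join b6 pred b3: b3 stop@b0
  join b6 pred b5: b5→b4→b1 stop@b0
  DF(b0)=∅
  DF(b1)={b1,b6}
  DF(b2)={b1}
  DF(b3)={b6}
  DF(b4)={b6}
  DF(b5)={b6}
  DF(b6)=∅

φ for t: defs {b1,b4,b5}
  DF⁺ = {b1,b6}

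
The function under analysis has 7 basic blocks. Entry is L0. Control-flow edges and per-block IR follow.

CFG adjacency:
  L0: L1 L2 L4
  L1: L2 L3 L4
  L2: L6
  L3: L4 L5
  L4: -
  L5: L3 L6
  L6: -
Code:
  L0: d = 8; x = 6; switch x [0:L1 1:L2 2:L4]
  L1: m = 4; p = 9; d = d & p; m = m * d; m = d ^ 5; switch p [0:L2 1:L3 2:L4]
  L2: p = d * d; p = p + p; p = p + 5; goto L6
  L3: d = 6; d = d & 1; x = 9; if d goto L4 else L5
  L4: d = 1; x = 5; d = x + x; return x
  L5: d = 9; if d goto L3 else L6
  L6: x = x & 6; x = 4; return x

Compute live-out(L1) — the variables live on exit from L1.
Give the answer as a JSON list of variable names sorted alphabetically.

Answer: ["d", "x"]

Analysis:
def/use:
  L0: {d,x} / ∅
  L1: {d,m,p} / {d}
  L2: {p} / {d}
  L3: {d,x} / ∅
  L4: {d,x} / ∅
  L5: {d} / ∅
  L6: {x} / {x}

Backward fixpoint:
  live L0: ∅→{d,x}
  live L1: {d,x}→{d,x}
  live L2: {d,x}→{x}
  live L3: ∅→{x}
  live L4: ∅→∅
  live L5: {x}→{x}
  live L6: {x}→∅

live-out(L1) = ["d", "x"]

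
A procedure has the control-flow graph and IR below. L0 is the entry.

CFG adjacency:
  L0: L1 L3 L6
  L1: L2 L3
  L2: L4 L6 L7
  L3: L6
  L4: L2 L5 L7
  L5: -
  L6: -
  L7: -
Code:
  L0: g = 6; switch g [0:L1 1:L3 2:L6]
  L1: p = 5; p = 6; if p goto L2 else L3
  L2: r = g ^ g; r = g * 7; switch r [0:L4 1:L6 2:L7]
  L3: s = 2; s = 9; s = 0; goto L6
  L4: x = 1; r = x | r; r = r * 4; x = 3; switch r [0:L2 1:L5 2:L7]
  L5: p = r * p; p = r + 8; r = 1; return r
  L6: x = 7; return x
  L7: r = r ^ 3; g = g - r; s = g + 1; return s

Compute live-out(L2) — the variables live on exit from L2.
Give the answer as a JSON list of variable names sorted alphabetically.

Answer: ["g", "p", "r"]

Working:
def/use:
  L0 def {g} use ∅
  L1 def {p} use ∅
  L2 def {r} use {g}
  L3 def {s} use ∅
  L4 def {r,x} use {r}
  L5 def {p,r} use {p,r}
  L6 def {x} use ∅
  L7 def {g,r,s} use {g,r}

Live sets:
  L0: in=∅ out={g}
  L1: in={g} out={g,p}
  L2: in={g,p} out={g,p,r}
  L3: in=∅ out=∅
  L4: in={g,p,r} out={g,p,r}
  L5: in={p,r} out=∅
  L6: in=∅ out=∅
  L7: in={g,r} out=∅

live-out(L2) = ["g", "p", "r"]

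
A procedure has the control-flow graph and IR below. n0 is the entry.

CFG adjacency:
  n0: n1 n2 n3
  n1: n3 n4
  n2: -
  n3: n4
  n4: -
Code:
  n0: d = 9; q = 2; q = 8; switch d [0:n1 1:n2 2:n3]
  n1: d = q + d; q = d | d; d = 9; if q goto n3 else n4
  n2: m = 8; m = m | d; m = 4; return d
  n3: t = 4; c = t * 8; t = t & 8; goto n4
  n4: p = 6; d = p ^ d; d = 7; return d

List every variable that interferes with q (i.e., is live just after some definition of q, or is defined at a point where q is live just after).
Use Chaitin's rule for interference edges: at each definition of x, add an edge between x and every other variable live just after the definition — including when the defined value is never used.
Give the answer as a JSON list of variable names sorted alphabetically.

Answer: ["d"]

Derivation:
Block summaries:
  n0: def={d,q} ue=∅
  n1: def={d,q} ue={d,q}
  n2: def={m} ue={d}
  n3: def={c,t} ue=∅
  n4: def={d,p} ue={d}

Backward fixpoint:
  n0 li=∅ lo={d,q}
  n1 li={d,q} lo={d}
  n2 li={d} lo=∅
  n3 li={d} lo={d}
  n4 li={d} lo=∅

Conflict graph:
  c↔{d,t}
  d↔{c,m,p,q,t}
  m↔{d}
  p↔{d}
  q↔{d}
  t↔{c,d}

N(q) = ["d"]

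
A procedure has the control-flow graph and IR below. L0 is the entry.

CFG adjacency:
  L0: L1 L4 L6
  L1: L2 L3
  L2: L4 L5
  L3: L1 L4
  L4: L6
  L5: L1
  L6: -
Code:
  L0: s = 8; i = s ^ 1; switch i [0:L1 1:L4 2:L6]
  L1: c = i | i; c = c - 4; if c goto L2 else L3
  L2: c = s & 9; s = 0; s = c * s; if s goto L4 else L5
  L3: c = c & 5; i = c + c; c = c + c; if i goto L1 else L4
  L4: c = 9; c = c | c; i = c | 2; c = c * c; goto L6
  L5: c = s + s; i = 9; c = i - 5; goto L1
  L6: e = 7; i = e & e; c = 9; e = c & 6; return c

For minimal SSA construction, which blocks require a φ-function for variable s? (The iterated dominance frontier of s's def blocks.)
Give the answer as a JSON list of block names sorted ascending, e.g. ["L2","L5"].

Answer: ["L1", "L4", "L6"]

Derivation:
idom tree: L1←L0 L2←L1 L3←L1 L4←L0 L5←L2 L6←L0
Join-block Dom:
  L1: preds {L0,L3,L5}: {L0} ∩ {L0,L1,L3} ∩ {L0,L1,L2,L5} = {L0}; idom=L0
  L4: preds {L0,L2,L3}: {L0} ∩ {L0,L1,L2} ∩ {L0,L1,L3} = {L0}; idom=L0
  L6: preds {L0,L4}: {L0} ∩ {L0,L4} = {L0}; idom=L0

DF derivation:
  L1←L0: walk · to L0
  L1←L3: walk L3→L1 to L0
  L1←L5: walk L5→L2→L1 to L0
  L4←L0: walk · to L0
  L4←L2: walk L2→L1 to L0
  L4←L3: walk L3→L1 to L0
  L6←L0: walk · to L0
  L6←L4: walk L4 to L0
  L0: DF=∅
  L1: DF={L1,L4}
  L2: DF={L1,L4}
  L3: DF={L1,L4}
  L4: DF={L6}
  L5: DF={L1}
  L6: DF=∅

φ for s: defs {L0,L2}
  DF⁺ = {L1,L4,L6}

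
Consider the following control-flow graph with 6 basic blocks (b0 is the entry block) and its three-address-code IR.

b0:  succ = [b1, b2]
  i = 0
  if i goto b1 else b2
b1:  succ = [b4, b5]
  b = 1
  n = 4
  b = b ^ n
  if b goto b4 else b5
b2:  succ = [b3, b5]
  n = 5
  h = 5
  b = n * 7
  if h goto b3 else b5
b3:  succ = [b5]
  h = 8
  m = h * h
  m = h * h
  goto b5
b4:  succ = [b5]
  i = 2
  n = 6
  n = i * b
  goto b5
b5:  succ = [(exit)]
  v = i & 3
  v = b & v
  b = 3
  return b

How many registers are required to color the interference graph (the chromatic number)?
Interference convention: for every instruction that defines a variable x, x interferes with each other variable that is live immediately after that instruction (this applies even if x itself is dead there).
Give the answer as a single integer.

def/use:
  b0 def {i} use ∅
  b1 def {b,n} use ∅
  b2 def {b,h,n} use ∅
  b3 def {h,m} use ∅
  b4 def {i,n} use {b}
  b5 def {b,v} use {b,i}

Backward fixpoint:
  b0 li=∅ lo={i}
  b1 li={i} lo={b,i}
  b2 li={i} lo={b,i}
  b3 li={b,i} lo={b,i}
  b4 li={b} lo={b,i}
  b5 li={b,i} lo=∅

Interference:
  b: {h,i,m,n,v}
  h: {b,i,m,n}
  i: {b,h,m,n}
  m: {b,h,i}
  n: {b,h,i}
  v: {b}

Colouring:
  clique {b,h,i,m} ⇒ need ≥ 4
  assign b→R0 h→R1 i→R2 m→R3 n→R3 v→R1 — no edge inside a register ⇒ χ ≤ 4
  χ = 4

Answer: 4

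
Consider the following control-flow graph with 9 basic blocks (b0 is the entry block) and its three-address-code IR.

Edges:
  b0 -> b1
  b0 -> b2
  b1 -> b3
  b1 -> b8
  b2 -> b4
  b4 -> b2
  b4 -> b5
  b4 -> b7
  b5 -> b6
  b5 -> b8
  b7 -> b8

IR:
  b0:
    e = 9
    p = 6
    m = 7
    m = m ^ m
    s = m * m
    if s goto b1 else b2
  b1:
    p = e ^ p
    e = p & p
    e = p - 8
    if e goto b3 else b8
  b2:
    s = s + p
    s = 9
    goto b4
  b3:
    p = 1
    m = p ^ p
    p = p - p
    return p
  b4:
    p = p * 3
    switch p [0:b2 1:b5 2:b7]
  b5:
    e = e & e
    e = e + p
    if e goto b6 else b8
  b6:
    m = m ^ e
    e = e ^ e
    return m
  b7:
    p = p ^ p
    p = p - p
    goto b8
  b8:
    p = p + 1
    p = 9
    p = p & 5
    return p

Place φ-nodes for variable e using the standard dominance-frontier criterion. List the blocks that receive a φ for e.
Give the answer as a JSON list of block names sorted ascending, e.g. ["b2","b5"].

idom tree: b1←b0 b2←b0 b3←b1 b4←b2 b5←b4 b6←b5 b7←b4 b8←b0
Dom∩ at merges:
  b2: preds {b0,b4}: {b0} ∩ {b0,b2,b4} = {b0}; idom=b0
  b8: preds {b1,b5,b7}: {b0,b1} ∩ {b0,b2,b4,b5} ∩ {b0,b2,b4,b7} = {b0}; idom=b0

Frontier:
  join b2 pred b0: · stop@b0
  join b2 pred b4: b4→b2 stop@b0
  join b8 pred b1: b1 stop@b0
  join b8 pred b5: b5→b4→b2 stop@b0
  join b8 pred b7: b7→b4→b2 stop@b0
  b0: DF=∅
  b1: DF={b8}
  b2: DF={b2,b8}
  b3: DF=∅
  b4: DF={b2,b8}
  b5: DF={b8}
  b6: DF=∅
  b7: DF={b8}
  b8: DF=∅

φ for e: defs {b0,b1,b5,b6}
  DF⁺ = {b8}

Answer: ["b8"]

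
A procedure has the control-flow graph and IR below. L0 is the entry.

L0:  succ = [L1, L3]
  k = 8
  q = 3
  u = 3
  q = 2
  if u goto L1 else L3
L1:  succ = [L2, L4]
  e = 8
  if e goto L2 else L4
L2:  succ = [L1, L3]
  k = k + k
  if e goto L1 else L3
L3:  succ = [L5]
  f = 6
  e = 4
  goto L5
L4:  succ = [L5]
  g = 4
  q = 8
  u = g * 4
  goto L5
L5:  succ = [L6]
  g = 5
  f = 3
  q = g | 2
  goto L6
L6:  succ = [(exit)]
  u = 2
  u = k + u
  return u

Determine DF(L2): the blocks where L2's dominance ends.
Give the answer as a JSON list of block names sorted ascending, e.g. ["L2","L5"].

idom tree: L1←L0 L2←L1 L3←L0 L4←L1 L5←L0 L6←L5
Dom at joins:
  L1: preds {L0,L2}: {L0} ∩ {L0,L1,L2} = {L0}; idom=L0
  L3: preds {L0,L2}: {L0} ∩ {L0,L1,L2} = {L0}; idom=L0
  L5: preds {L3,L4}: {L0,L3} ∩ {L0,L1,L4} = {L0}; idom=L0

DF walk-up:
  L1←L0: walk · to L0
  L1←L2: walk L2→L1 to L0
  L3←L0: walk · to L0
  L3←L2: walk L2→L1 to L0
  L5←L3: walk L3 to L0
  L5←L4: walk L4→L1 to L0
  L0: DF=∅
  L1: DF={L1,L3,L5}
  L2: DF={L1,L3}
  L3: DF={L5}
  L4: DF={L5}
  L5: DF=∅
  L6: DF=∅

DF(L2) = ["L1", "L3"]

Answer: ["L1", "L3"]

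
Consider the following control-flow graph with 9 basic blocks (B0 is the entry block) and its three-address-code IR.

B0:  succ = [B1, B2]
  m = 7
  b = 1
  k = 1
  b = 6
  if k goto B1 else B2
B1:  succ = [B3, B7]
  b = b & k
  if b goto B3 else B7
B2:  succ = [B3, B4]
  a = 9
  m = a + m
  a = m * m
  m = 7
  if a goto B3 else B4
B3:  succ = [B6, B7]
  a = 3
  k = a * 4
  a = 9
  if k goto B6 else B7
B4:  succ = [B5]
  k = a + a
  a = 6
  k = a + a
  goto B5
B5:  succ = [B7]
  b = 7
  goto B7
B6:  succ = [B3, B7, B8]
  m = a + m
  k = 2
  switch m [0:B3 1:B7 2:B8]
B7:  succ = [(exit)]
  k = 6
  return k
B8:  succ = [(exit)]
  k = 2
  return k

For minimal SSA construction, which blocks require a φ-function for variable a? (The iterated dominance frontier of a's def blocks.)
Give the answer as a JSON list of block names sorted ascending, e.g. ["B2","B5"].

Answer: ["B3", "B7"]

Derivation:
idom tree: B1←B0 B2←B0 B3←B0 B4←B2 B5←B4 B6←B3 B7←B0 B8←B6
Dom∩ at merges:
  B3: preds {B1,B2,B6}: {B0,B1} ∩ {B0,B2} ∩ {B0,B3,B6} = {B0}; idom=B0
  B7: preds {B1,B3,B5,B6}: {B0,B1} ∩ {B0,B3} ∩ {B0,B2,B4,B5} ∩ {B0,B3,B6} = {B0}; idom=B0

DF walk-up:
  B3←B1: walk B1 to B0
  B3←B2: walk B2 to B0
  B3←B6: walk B6→B3 to B0
  B7←B1: walk B1 to B0
  B7←B3: walk B3 to B0
  B7←B5: walk B5→B4→B2 to B0
  B7←B6: walk B6→B3 to B0
  B0 → ∅
  B1 → {B3,B7}
  B2 → {B3,B7}
  B3 → {B3,B7}
  B4 → {B7}
  B5 → {B7}
  B6 → {B3,B7}
  B7 → ∅
  B8 → ∅

φ for a: defs {B2,B3,B4}
  DF⁺ = {B3,B7}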